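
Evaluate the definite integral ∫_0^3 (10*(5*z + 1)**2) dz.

Let u = 5*z + 1, so du = 5 dz. When z = 0, u = 1; when z = 3, u = 16.
The integral becomes 2·∫ u**2 du from 1 to 16, with antiderivative 2*u**3/3.
Back in z: F(z) = 2*(5*z + 1)**3/3.
Then F(3) - F(0) = (8192/3) - (2/3) = 2730.

2730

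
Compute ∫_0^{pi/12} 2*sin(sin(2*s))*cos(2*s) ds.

Let u = sin(2*s), so du = 2*cos(2*s) ds. When s = 0, u = 0; when s = pi/12, u = 1/2.
The integral becomes ∫ sin(u) du from 0 to 1/2, with antiderivative -cos(u).
Back in s: F(s) = -cos(sin(2*s)).
Then F(pi/12) - F(0) = (-cos(1/2)) - (-1) = 1 - cos(1/2).

1 - cos(1/2)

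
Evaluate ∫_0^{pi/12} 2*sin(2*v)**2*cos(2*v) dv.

1/24

Let u = sin(2*v), so du = 2*cos(2*v) dv. When v = 0, u = 0; when v = pi/12, u = 1/2.
The integral becomes ∫ u**2 du from 0 to 1/2, with antiderivative u**3/3.
Back in v: F(v) = sin(2*v)**3/3.
Then F(pi/12) - F(0) = (1/24) - (0) = 1/24.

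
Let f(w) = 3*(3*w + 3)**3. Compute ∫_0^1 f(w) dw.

Let u = 3*w + 3, so du = 3 dw. When w = 0, u = 3; when w = 1, u = 6.
The integral becomes ∫ u**3 du from 3 to 6, with antiderivative u**4/4.
Back in w: F(w) = (3*w + 3)**4/4.
Then F(1) - F(0) = (324) - (81/4) = 1215/4.

1215/4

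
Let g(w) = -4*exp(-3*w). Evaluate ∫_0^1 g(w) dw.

An antiderivative is F(w) = 4*exp(-3*w)/3.
Then F(1) - F(0) = (4*exp(-3)/3) - (4/3) = -4/3 + 4*exp(-3)/3.

-4/3 + 4*exp(-3)/3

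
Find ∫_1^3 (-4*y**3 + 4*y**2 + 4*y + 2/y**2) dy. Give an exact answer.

By the power rule, an antiderivative is F(y) = -y**4 + 4*y**3/3 + 2*y**2 - 2/y.
Then F(3) - F(1) = (-83/3) - (1/3) = -28.

-28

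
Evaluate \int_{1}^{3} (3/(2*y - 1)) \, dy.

An antiderivative is F(y) = 3*log(2*y - 1)/2.
Then F(3) - F(1) = (3*log(5)/2) - (0) = 3*log(5)/2.

3*log(5)/2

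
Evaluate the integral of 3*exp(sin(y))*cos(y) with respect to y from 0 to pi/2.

-3 + 3*E

Let u = sin(y), so du = cos(y) dy. When y = 0, u = 0; when y = pi/2, u = 1.
The integral becomes 3·∫ exp(u) du from 0 to 1, with antiderivative 3*exp(u).
Back in y: F(y) = 3*exp(sin(y)).
Then F(pi/2) - F(0) = (3*E) - (3) = -3 + 3*E.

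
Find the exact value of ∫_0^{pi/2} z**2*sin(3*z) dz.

Integrate by parts twice (u = z^2, dv = sin(3*z) dz).
An antiderivative is F(z) = -z**2*cos(3*z)/3 + 2*z*sin(3*z)/9 + 2*cos(3*z)/27.
Then F(pi/2) - F(0) = (-pi/9) - (2/27) = -pi/9 - 2/27.

-pi/9 - 2/27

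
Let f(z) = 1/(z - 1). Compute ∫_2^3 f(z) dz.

An antiderivative is F(z) = log(z - 1).
Then F(3) - F(2) = (log(2)) - (0) = log(2).

log(2)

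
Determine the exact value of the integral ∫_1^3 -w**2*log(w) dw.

26/9 - 9*log(3)

Integrate by parts once (u = ln w, dv = -w**2 dw).
An antiderivative is F(w) = -w**3*(3*log(w) - 1)/9.
Then F(3) - F(1) = (3 - 9*log(3)) - (1/9) = 26/9 - 9*log(3).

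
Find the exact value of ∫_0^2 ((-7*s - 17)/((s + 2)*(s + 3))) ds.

-4*log(5) - 3*log(2) + 4*log(3)

Factor the denominator: s**2 + 5*s + 6 = (s + 3)(s + 2).
Partial fractions: (-7*s - 17)/((s + 2)*(s + 3)) = -4/(s + 3) - 3/(s + 2).
An antiderivative is F(s) = -3*log(s + 2) - 4*log(s + 3).
Then F(2) - F(0) = (-4*log(5) - 6*log(2)) - (-4*log(3) - 3*log(2)) = -4*log(5) - 3*log(2) + 4*log(3).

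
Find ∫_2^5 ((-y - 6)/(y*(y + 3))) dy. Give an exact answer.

Factor the denominator: y**2 + 3*y = (y + 3)y.
Partial fractions: (-y - 6)/(y*(y + 3)) = 1/(y + 3) - 2/y.
An antiderivative is F(y) = -2*log(y) + log(y + 3).
Then F(5) - F(2) = (log(8/25)) - (log(5/4)) = -3*log(5) + 5*log(2).

-3*log(5) + 5*log(2)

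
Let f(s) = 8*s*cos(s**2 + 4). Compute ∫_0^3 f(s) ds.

4*sin(13) - 4*sin(4)

Let u = s**2 + 4, so du = 2*s ds. When s = 0, u = 4; when s = 3, u = 13.
The integral becomes 4·∫ cos(u) du from 4 to 13, with antiderivative 4*sin(u).
Back in s: F(s) = 4*sin(s**2 + 4).
Then F(3) - F(0) = (4*sin(13)) - (4*sin(4)) = 4*sin(13) - 4*sin(4).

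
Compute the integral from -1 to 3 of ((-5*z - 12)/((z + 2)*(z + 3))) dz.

-3*log(3) - 2*log(5)

Factor the denominator: z**2 + 5*z + 6 = (z + 3)(z + 2).
Partial fractions: (-5*z - 12)/((z + 2)*(z + 3)) = -3/(z + 3) - 2/(z + 2).
An antiderivative is F(z) = -2*log(z + 2) - 3*log(z + 3).
Then F(3) - F(-1) = (-3*log(3) - 2*log(5) - 3*log(2)) - (-log(8)) = -3*log(3) - 2*log(5).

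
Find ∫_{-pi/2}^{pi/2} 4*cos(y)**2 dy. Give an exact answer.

2*pi

Use the identity cos^2(y) = (1 + cos(2*y))/2.
An antiderivative is F(y) = 2*y + sin(2*y).
Then F(pi/2) - F(-pi/2) = (pi) - (-pi) = 2*pi.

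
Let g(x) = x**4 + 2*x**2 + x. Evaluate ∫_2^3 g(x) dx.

1721/30

By the power rule, an antiderivative is F(x) = x**5/5 + 2*x**3/3 + x**2/2.
Then F(3) - F(2) = (711/10) - (206/15) = 1721/30.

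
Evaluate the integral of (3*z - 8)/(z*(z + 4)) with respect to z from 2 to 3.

-7*log(3) - 3*log(2) + 5*log(7)

Factor the denominator: z**2 + 4*z = (z + 4)z.
Partial fractions: (3*z - 8)/(z*(z + 4)) = 5/(z + 4) - 2/z.
An antiderivative is F(z) = -2*log(z) + 5*log(z + 4).
Then F(3) - F(2) = (-2*log(3) + 5*log(7)) - (3*log(2) + 5*log(3)) = -7*log(3) - 3*log(2) + 5*log(7).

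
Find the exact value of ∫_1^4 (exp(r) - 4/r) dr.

An antiderivative is F(r) = exp(r) - 4*log(r).
Then F(4) - F(1) = (-8*log(2) + exp(4)) - (exp(1)) = -8*log(2) - exp(1) + exp(4).

-8*log(2) - exp(1) + exp(4)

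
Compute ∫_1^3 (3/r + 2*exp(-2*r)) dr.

An antiderivative is F(r) = 3*log(r) - exp(-2*r).
Then F(3) - F(1) = (-exp(-6) + 3*log(3)) - (-exp(-2)) = -exp(-6) + exp(-2) + 3*log(3).

-exp(-6) + exp(-2) + 3*log(3)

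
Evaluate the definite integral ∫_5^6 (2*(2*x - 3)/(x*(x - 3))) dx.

Factor the denominator: x**2 - 3*x = x(x - 3).
Partial fractions: 2*(2*x - 3)/(x*(x - 3)) = 2/x + 2/(x - 3).
An antiderivative is F(x) = 2*log(x) + 2*log(x - 3).
Then F(6) - F(5) = (2*log(2) + 4*log(3)) - (log(100)) = log(81/25).

log(81/25)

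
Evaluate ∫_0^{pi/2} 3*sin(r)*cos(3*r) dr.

Use the identity sin(r)cos(3*r) = [sin(4*r) + sin(-2*r)]/2.
An antiderivative is F(r) = 3*cos(2*r)/4 - 3*cos(4*r)/8.
Then F(pi/2) - F(0) = (-9/8) - (3/8) = -3/2.

-3/2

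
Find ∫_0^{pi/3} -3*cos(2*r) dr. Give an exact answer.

An antiderivative is F(r) = -3*sin(2*r)/2.
Then F(pi/3) - F(0) = (-3*sqrt(3)/4) - (0) = -3*sqrt(3)/4.

-3*sqrt(3)/4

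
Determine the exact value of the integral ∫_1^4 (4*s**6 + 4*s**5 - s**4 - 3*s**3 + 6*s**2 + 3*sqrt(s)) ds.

1657021/140

By the power rule, an antiderivative is F(s) = 4*s**7/7 + 2*s**6/3 - s**5/5 - 3*s**4/4 + 2*s**(3/2) + 2*s**3.
Then F(4) - F(1) = (1243216/105) - (1801/420) = 1657021/140.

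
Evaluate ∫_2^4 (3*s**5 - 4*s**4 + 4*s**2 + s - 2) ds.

By the power rule, an antiderivative is F(s) = s**6/2 - 4*s**5/5 + 4*s**3/3 + s**2/2 - 2*s.
Then F(4) - F(2) = (19712/15) - (226/15) = 19486/15.

19486/15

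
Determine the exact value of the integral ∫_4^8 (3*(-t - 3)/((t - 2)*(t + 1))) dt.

Factor the denominator: t**2 - t - 2 = (t + 1)(t - 2).
Partial fractions: 3*(-t - 3)/((t - 2)*(t + 1)) = 2/(t + 1) - 5/(t - 2).
An antiderivative is F(t) = -5*log(t - 2) + 2*log(t + 1).
Then F(8) - F(4) = (-log(96)) - (log(25/32)) = -log(75).

-log(75)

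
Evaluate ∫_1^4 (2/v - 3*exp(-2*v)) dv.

An antiderivative is F(v) = 2*log(v) + 3*exp(-2*v)/2.
Then F(4) - F(1) = (3*exp(-8)/2 + 4*log(2)) - (3*exp(-2)/2) = -3*exp(-2)/2 + 3*exp(-8)/2 + 4*log(2).

-3*exp(-2)/2 + 3*exp(-8)/2 + 4*log(2)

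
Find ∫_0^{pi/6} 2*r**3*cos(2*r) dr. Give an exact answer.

Integrate by parts 3 times (u = r^3, dv = 2*cos(2*r) dr).
An antiderivative is F(r) = r**3*sin(2*r) + 3*r**2*cos(2*r)/2 - 3*r*sin(2*r)/2 - 3*cos(2*r)/4.
Then F(pi/6) - F(0) = (-sqrt(3)*pi/8 - 3/8 + sqrt(3)*pi**3/432 + pi**2/48) - (-3/4) = -sqrt(3)*pi/8 + sqrt(3)*pi**3/432 + pi**2/48 + 3/8.

-sqrt(3)*pi/8 + sqrt(3)*pi**3/432 + pi**2/48 + 3/8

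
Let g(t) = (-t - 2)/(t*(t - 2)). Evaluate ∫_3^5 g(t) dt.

Factor the denominator: t**2 - 2*t = t(t - 2).
Partial fractions: (-t - 2)/(t*(t - 2)) = 1/t - 2/(t - 2).
An antiderivative is F(t) = log(t) - 2*log(t - 2).
Then F(5) - F(3) = (log(5/9)) - (log(3)) = log(5/27).

log(5/27)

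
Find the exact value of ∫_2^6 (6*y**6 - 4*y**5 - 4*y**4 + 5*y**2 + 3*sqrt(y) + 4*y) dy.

By the power rule, an antiderivative is F(y) = 6*y**7/7 - 2*y**6/3 - 4*y**5/5 + 2*y**(3/2) + 5*y**3/3 + 2*y**2.
Then F(6) - F(2) = (12*sqrt(6) + 7106832/35) - (4*sqrt(2) + 6592/105) = -4*sqrt(2) + 12*sqrt(6) + 21313904/105.

-4*sqrt(2) + 12*sqrt(6) + 21313904/105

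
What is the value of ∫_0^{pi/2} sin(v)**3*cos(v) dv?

Let u = sin(v), so du = cos(v) dv. When v = 0, u = 0; when v = pi/2, u = 1.
The integral becomes ∫ u**3 du from 0 to 1, with antiderivative u**4/4.
Back in v: F(v) = sin(v)**4/4.
Then F(pi/2) - F(0) = (1/4) - (0) = 1/4.

1/4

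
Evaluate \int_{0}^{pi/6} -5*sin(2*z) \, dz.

An antiderivative is F(z) = 5*cos(2*z)/2.
Then F(pi/6) - F(0) = (5/4) - (5/2) = -5/4.

-5/4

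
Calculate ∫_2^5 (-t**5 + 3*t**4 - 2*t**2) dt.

By the power rule, an antiderivative is F(t) = -t**6/6 + 3*t**5/5 - 2*t**3/3.
Then F(5) - F(2) = (-1625/2) - (16/5) = -8157/10.

-8157/10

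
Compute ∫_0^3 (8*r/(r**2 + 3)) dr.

8*log(2)

Let u = r**2 + 3, so du = 2*r dr. When r = 0, u = 3; when r = 3, u = 12.
The integral becomes 4·∫ 1/u du from 3 to 12, with antiderivative 4*log(u).
Back in r: F(r) = 4*log(r**2 + 3).
Then F(3) - F(0) = (4*log(3) + 8*log(2)) - (log(81)) = 8*log(2).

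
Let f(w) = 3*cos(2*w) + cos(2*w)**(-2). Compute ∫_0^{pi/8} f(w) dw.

An antiderivative is F(w) = 3*sin(2*w)/2 + tan(2*w)/2.
Then F(pi/8) - F(0) = (1/2 + 3*sqrt(2)/4) - (0) = 1/2 + 3*sqrt(2)/4.

1/2 + 3*sqrt(2)/4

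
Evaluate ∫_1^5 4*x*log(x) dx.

Integrate by parts once (u = ln x, dv = 4*x dx).
An antiderivative is F(x) = x**2*(2*log(x) - 1).
Then F(5) - F(1) = (-25 + 50*log(5)) - (-1) = -24 + 50*log(5).

-24 + 50*log(5)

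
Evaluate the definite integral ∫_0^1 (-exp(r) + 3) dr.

An antiderivative is F(r) = 3*r - exp(r).
Then F(1) - F(0) = (3 - E) - (-1) = 4 - E.

4 - E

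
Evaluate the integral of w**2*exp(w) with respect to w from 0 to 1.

Integrate by parts twice (u = w^2, dv = exp(w) dw).
An antiderivative is F(w) = (w**2 - 2*w + 2)*exp(w).
Then F(1) - F(0) = (E) - (2) = -2 + E.

-2 + E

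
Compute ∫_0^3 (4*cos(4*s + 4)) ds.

Let u = 4*s + 4, so du = 4 ds. When s = 0, u = 4; when s = 3, u = 16.
The integral becomes ∫ cos(u) du from 4 to 16, with antiderivative sin(u).
Back in s: F(s) = sin(4*s + 4).
Then F(3) - F(0) = (sin(16)) - (sin(4)) = sin(16) - sin(4).

sin(16) - sin(4)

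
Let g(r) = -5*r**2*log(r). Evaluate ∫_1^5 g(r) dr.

Integrate by parts once (u = ln r, dv = -5*r**2 dr).
An antiderivative is F(r) = -5*r**3*(3*log(r) - 1)/9.
Then F(5) - F(1) = (625/9 - 625*log(5)/3) - (5/9) = 620/9 - 625*log(5)/3.

620/9 - 625*log(5)/3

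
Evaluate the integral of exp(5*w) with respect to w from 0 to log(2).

Let u = exp(w), so du = exp(w) dw. When w = 0, u = 1; when w = log(2), u = 2.
The integral becomes ∫ u**4 du from 1 to 2, with antiderivative u**5/5.
Back in w: F(w) = exp(5*w)/5.
Then F(log(2)) - F(0) = (32/5) - (1/5) = 31/5.

31/5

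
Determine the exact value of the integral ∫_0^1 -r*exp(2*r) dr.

Integrate by parts once (u = r, dv = -exp(2*r) dr).
An antiderivative is F(r) = (-2*r + 1)*exp(2*r)/4.
Then F(1) - F(0) = (-exp(2)/4) - (1/4) = -exp(2)/4 - 1/4.

-exp(2)/4 - 1/4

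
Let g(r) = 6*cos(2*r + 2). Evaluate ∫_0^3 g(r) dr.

Let u = 2*r + 2, so du = 2 dr. When r = 0, u = 2; when r = 3, u = 8.
The integral becomes 3·∫ cos(u) du from 2 to 8, with antiderivative 3*sin(u).
Back in r: F(r) = 3*sin(2*r + 2).
Then F(3) - F(0) = (3*sin(8)) - (3*sin(2)) = -3*sin(2) + 3*sin(8).

-3*sin(2) + 3*sin(8)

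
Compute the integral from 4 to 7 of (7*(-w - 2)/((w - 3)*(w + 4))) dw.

Factor the denominator: w**2 + w - 12 = (w + 4)(w - 3).
Partial fractions: 7*(-w - 2)/((w - 3)*(w + 4)) = -2/(w + 4) - 5/(w - 3).
An antiderivative is F(w) = -5*log(w - 3) - 2*log(w + 4).
Then F(7) - F(4) = (-10*log(2) - 2*log(11)) - (-log(64)) = -2*log(11) - 4*log(2).

-2*log(11) - 4*log(2)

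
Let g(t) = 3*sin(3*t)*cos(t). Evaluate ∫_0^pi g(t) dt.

Use the identity sin(3*t)cos(t) = [sin(4*t) + sin(2*t)]/2.
An antiderivative is F(t) = -3*cos(2*t)/4 - 3*cos(4*t)/8.
Then F(pi) - F(0) = (-9/8) - (-9/8) = 0.

0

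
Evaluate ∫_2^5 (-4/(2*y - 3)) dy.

An antiderivative is F(y) = -2*log(2*y - 3).
Then F(5) - F(2) = (-log(49)) - (0) = -log(49).

-log(49)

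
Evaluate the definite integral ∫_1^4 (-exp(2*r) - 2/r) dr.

-exp(8)/2 - log(16) + exp(2)/2

An antiderivative is F(r) = -exp(2*r)/2 - 2*log(r).
Then F(4) - F(1) = (-exp(8)/2 - log(16)) - (-exp(2)/2) = -exp(8)/2 - log(16) + exp(2)/2.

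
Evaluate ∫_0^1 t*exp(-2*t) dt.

Integrate by parts once (u = t, dv = exp(-2*t) dt).
An antiderivative is F(t) = (-2*t - 1)*exp(-2*t)/4.
Then F(1) - F(0) = (-3*exp(-2)/4) - (-1/4) = (-3 + exp(2))*exp(-2)/4.

(-3 + exp(2))*exp(-2)/4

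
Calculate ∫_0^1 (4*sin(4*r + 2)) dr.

Let u = 4*r + 2, so du = 4 dr. When r = 0, u = 2; when r = 1, u = 6.
The integral becomes ∫ sin(u) du from 2 to 6, with antiderivative -cos(u).
Back in r: F(r) = -cos(4*r + 2).
Then F(1) - F(0) = (-cos(6)) - (-cos(2)) = -cos(6) + cos(2).

-cos(6) + cos(2)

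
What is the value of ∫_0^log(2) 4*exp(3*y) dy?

28/3

Let u = exp(y), so du = exp(y) dy. When y = 0, u = 1; when y = log(2), u = 2.
The integral becomes 4·∫ u**2 du from 1 to 2, with antiderivative 4*u**3/3.
Back in y: F(y) = 4*exp(3*y)/3.
Then F(log(2)) - F(0) = (32/3) - (4/3) = 28/3.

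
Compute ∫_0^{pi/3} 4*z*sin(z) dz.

-2*pi/3 + 2*sqrt(3)

Integrate by parts once (u = z, dv = 4*sin(z) dz).
An antiderivative is F(z) = -4*z*cos(z) + 4*sin(z).
Then F(pi/3) - F(0) = (-2*pi/3 + 2*sqrt(3)) - (0) = -2*pi/3 + 2*sqrt(3).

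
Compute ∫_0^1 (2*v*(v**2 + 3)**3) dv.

Let u = v**2 + 3, so du = 2*v dv. When v = 0, u = 3; when v = 1, u = 4.
The integral becomes ∫ u**3 du from 3 to 4, with antiderivative u**4/4.
Back in v: F(v) = (v**2 + 3)**4/4.
Then F(1) - F(0) = (64) - (81/4) = 175/4.

175/4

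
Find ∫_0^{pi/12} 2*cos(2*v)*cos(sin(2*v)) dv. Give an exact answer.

Let u = sin(2*v), so du = 2*cos(2*v) dv. When v = 0, u = 0; when v = pi/12, u = 1/2.
The integral becomes ∫ cos(u) du from 0 to 1/2, with antiderivative sin(u).
Back in v: F(v) = sin(sin(2*v)).
Then F(pi/12) - F(0) = (sin(1/2)) - (0) = sin(1/2).

sin(1/2)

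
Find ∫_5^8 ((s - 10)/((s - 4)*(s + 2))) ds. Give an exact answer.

log(25/49)

Factor the denominator: s**2 - 2*s - 8 = (s + 2)(s - 4).
Partial fractions: (s - 10)/((s - 4)*(s + 2)) = 2/(s + 2) - 1/(s - 4).
An antiderivative is F(s) = -log(s - 4) + 2*log(s + 2).
Then F(8) - F(5) = (log(25)) - (log(49)) = log(25/49).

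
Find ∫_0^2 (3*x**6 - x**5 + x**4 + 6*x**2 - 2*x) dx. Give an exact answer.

By the power rule, an antiderivative is F(x) = 3*x**7/7 - x**6/6 + x**5/5 + 2*x**3 - x**2.
Then F(2) - F(0) = (6572/105) - (0) = 6572/105.

6572/105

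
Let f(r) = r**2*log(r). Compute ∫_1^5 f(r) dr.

-124/9 + 125*log(5)/3

Integrate by parts once (u = ln r, dv = r**2 dr).
An antiderivative is F(r) = r**3*(3*log(r) - 1)/9.
Then F(5) - F(1) = (-125/9 + 125*log(5)/3) - (-1/9) = -124/9 + 125*log(5)/3.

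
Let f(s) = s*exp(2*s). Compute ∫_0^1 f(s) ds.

Integrate by parts once (u = s, dv = exp(2*s) ds).
An antiderivative is F(s) = (2*s - 1)*exp(2*s)/4.
Then F(1) - F(0) = (exp(2)/4) - (-1/4) = 1/4 + exp(2)/4.

1/4 + exp(2)/4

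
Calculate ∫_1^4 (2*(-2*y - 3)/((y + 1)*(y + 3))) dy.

Factor the denominator: y**2 + 4*y + 3 = (y + 3)(y + 1).
Partial fractions: 2*(-2*y - 3)/((y + 1)*(y + 3)) = -3/(y + 3) - 1/(y + 1).
An antiderivative is F(y) = -log(y + 1) - 3*log(y + 3).
Then F(4) - F(1) = (-3*log(7) - log(5)) - (-7*log(2)) = -3*log(7) - log(5) + 7*log(2).

-3*log(7) - log(5) + 7*log(2)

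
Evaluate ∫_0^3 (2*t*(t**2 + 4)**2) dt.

711

Let u = t**2 + 4, so du = 2*t dt. When t = 0, u = 4; when t = 3, u = 13.
The integral becomes ∫ u**2 du from 4 to 13, with antiderivative u**3/3.
Back in t: F(t) = (t**2 + 4)**3/3.
Then F(3) - F(0) = (2197/3) - (64/3) = 711.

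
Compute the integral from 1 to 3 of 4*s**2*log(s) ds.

-104/9 + 36*log(3)

Integrate by parts once (u = ln s, dv = 4*s**2 ds).
An antiderivative is F(s) = 4*s**3*(3*log(s) - 1)/9.
Then F(3) - F(1) = (-12 + 36*log(3)) - (-4/9) = -104/9 + 36*log(3).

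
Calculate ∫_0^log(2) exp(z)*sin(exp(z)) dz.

Let u = exp(z), so du = exp(z) dz. When z = 0, u = 1; when z = log(2), u = 2.
The integral becomes ∫ sin(u) du from 1 to 2, with antiderivative -cos(u).
Back in z: F(z) = -cos(exp(z)).
Then F(log(2)) - F(0) = (-cos(2)) - (-cos(1)) = -cos(2) + cos(1).

-cos(2) + cos(1)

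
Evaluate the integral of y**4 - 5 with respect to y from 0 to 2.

-18/5

By the power rule, an antiderivative is F(y) = y**5/5 - 5*y.
Then F(2) - F(0) = (-18/5) - (0) = -18/5.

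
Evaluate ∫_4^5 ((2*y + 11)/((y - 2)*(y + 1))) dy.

Factor the denominator: y**2 - y - 2 = (y + 1)(y - 2).
Partial fractions: (2*y + 11)/((y - 2)*(y + 1)) = -3/(y + 1) + 5/(y - 2).
An antiderivative is F(y) = 5*log(y - 2) - 3*log(y + 1).
Then F(5) - F(4) = (log(9/8)) - (-3*log(5) + 5*log(2)) = -8*log(2) + 2*log(3) + 3*log(5).

-8*log(2) + 2*log(3) + 3*log(5)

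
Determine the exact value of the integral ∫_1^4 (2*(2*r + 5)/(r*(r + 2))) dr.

Factor the denominator: r**2 + 2*r = (r + 2)r.
Partial fractions: 2*(2*r + 5)/(r*(r + 2)) = -1/(r + 2) + 5/r.
An antiderivative is F(r) = 5*log(r) - log(r + 2).
Then F(4) - F(1) = (-log(3) + 9*log(2)) - (-log(3)) = 9*log(2).

9*log(2)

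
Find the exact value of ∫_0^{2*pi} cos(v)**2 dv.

pi

Use the identity cos^2(v) = (1 + cos(2*v))/2.
An antiderivative is F(v) = v/2 + sin(2*v)/4.
Then F(2*pi) - F(0) = (pi) - (0) = pi.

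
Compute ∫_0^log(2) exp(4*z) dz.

Let u = exp(z), so du = exp(z) dz. When z = 0, u = 1; when z = log(2), u = 2.
The integral becomes ∫ u**3 du from 1 to 2, with antiderivative u**4/4.
Back in z: F(z) = exp(4*z)/4.
Then F(log(2)) - F(0) = (4) - (1/4) = 15/4.

15/4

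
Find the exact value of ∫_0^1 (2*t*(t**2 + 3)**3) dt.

175/4

Let u = t**2 + 3, so du = 2*t dt. When t = 0, u = 3; when t = 1, u = 4.
The integral becomes ∫ u**3 du from 3 to 4, with antiderivative u**4/4.
Back in t: F(t) = (t**2 + 3)**4/4.
Then F(1) - F(0) = (64) - (81/4) = 175/4.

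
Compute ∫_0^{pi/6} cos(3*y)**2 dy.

pi/12

Use the identity cos^2(3*y) = (1 + cos(6*y))/2.
An antiderivative is F(y) = y/2 + sin(6*y)/12.
Then F(pi/6) - F(0) = (pi/12) - (0) = pi/12.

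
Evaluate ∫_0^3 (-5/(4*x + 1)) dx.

-5*log(13)/4

An antiderivative is F(x) = -5*log(4*x + 1)/4.
Then F(3) - F(0) = (-5*log(13)/4) - (0) = -5*log(13)/4.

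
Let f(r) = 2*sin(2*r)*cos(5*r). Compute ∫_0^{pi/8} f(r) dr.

-4/21 + sqrt(2 - sqrt(2))/6 + sqrt(sqrt(2) + 2)/14

Use the identity sin(2*r)cos(5*r) = [sin(7*r) + sin(-3*r)]/2.
An antiderivative is F(r) = cos(3*r)/3 - cos(7*r)/7.
Then F(pi/8) - F(0) = (sqrt(2 - sqrt(2))/6 + sqrt(sqrt(2) + 2)/14) - (4/21) = -4/21 + sqrt(2 - sqrt(2))/6 + sqrt(sqrt(2) + 2)/14.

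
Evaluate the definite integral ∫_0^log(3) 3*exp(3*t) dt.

Let u = exp(t), so du = exp(t) dt. When t = 0, u = 1; when t = log(3), u = 3.
The integral becomes 3·∫ u**2 du from 1 to 3, with antiderivative u**3.
Back in t: F(t) = exp(3*t).
Then F(log(3)) - F(0) = (27) - (1) = 26.

26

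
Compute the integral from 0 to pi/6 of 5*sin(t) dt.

An antiderivative is F(t) = -5*cos(t).
Then F(pi/6) - F(0) = (-5*sqrt(3)/2) - (-5) = 5 - 5*sqrt(3)/2.

5 - 5*sqrt(3)/2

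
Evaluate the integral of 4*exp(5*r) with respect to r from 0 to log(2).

124/5

Let u = exp(r), so du = exp(r) dr. When r = 0, u = 1; when r = log(2), u = 2.
The integral becomes 4·∫ u**4 du from 1 to 2, with antiderivative 4*u**5/5.
Back in r: F(r) = 4*exp(5*r)/5.
Then F(log(2)) - F(0) = (128/5) - (4/5) = 124/5.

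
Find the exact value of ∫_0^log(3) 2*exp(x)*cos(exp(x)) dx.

-2*sin(1) + 2*sin(3)

Let u = exp(x), so du = exp(x) dx. When x = 0, u = 1; when x = log(3), u = 3.
The integral becomes 2·∫ cos(u) du from 1 to 3, with antiderivative 2*sin(u).
Back in x: F(x) = 2*sin(exp(x)).
Then F(log(3)) - F(0) = (2*sin(3)) - (2*sin(1)) = -2*sin(1) + 2*sin(3).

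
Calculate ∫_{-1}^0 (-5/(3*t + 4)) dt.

-10*log(2)/3

An antiderivative is F(t) = -5*log(3*t + 4)/3.
Then F(0) - F(-1) = (-10*log(2)/3) - (0) = -10*log(2)/3.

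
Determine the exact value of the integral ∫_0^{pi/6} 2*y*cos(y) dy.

Integrate by parts once (u = y, dv = 2*cos(y) dy).
An antiderivative is F(y) = 2*y*sin(y) + 2*cos(y).
Then F(pi/6) - F(0) = (pi/6 + sqrt(3)) - (2) = -2 + pi/6 + sqrt(3).

-2 + pi/6 + sqrt(3)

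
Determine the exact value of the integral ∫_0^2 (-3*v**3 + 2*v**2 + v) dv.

By the power rule, an antiderivative is F(v) = -3*v**4/4 + 2*v**3/3 + v**2/2.
Then F(2) - F(0) = (-14/3) - (0) = -14/3.

-14/3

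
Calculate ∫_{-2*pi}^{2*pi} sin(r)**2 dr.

2*pi

Use the identity sin^2(r) = (1 - cos(2*r))/2.
An antiderivative is F(r) = r/2 - sin(2*r)/4.
Then F(2*pi) - F(-2*pi) = (pi) - (-pi) = 2*pi.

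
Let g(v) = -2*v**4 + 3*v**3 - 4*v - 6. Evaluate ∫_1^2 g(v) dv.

-263/20

By the power rule, an antiderivative is F(v) = -2*v**5/5 + 3*v**4/4 - 2*v**2 - 6*v.
Then F(2) - F(1) = (-104/5) - (-153/20) = -263/20.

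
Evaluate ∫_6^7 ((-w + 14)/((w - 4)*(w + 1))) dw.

-11*log(2) + 2*log(3) + 3*log(7)

Factor the denominator: w**2 - 3*w - 4 = (w + 1)(w - 4).
Partial fractions: (-w + 14)/((w - 4)*(w + 1)) = -3/(w + 1) + 2/(w - 4).
An antiderivative is F(w) = 2*log(w - 4) - 3*log(w + 1).
Then F(7) - F(6) = (-9*log(2) + 2*log(3)) - (-3*log(7) + 2*log(2)) = -11*log(2) + 2*log(3) + 3*log(7).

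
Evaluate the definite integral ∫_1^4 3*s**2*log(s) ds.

Integrate by parts once (u = ln s, dv = 3*s**2 ds).
An antiderivative is F(s) = s**3*(3*log(s) - 1)/3.
Then F(4) - F(1) = (-64/3 + 128*log(2)) - (-1/3) = -21 + 128*log(2).

-21 + 128*log(2)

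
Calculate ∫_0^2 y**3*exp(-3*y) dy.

Integrate by parts 3 times (u = y^3, dv = exp(-3*y) dy).
An antiderivative is F(y) = (-9*y**3 - 9*y**2 - 6*y - 2)*exp(-3*y)/27.
Then F(2) - F(0) = (-122*exp(-6)/27) - (-2/27) = 2/27 - 122*exp(-6)/27.

2/27 - 122*exp(-6)/27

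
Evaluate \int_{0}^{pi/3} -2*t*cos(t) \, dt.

Integrate by parts once (u = t, dv = -2*cos(t) dt).
An antiderivative is F(t) = -2*t*sin(t) - 2*cos(t).
Then F(pi/3) - F(0) = (-sqrt(3)*pi/3 - 1) - (-2) = -sqrt(3)*pi/3 + 1.

-sqrt(3)*pi/3 + 1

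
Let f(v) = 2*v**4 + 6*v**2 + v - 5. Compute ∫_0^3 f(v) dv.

1407/10

By the power rule, an antiderivative is F(v) = 2*v**5/5 + 2*v**3 + v**2/2 - 5*v.
Then F(3) - F(0) = (1407/10) - (0) = 1407/10.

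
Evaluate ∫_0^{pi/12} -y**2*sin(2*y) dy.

Integrate by parts twice (u = y^2, dv = -sin(2*y) dy).
An antiderivative is F(y) = y**2*cos(2*y)/2 - y*sin(2*y)/2 - cos(2*y)/4.
Then F(pi/12) - F(0) = (-sqrt(3)/8 - pi/48 + sqrt(3)*pi**2/576) - (-1/4) = -sqrt(3)/8 - pi/48 + sqrt(3)*pi**2/576 + 1/4.

-sqrt(3)/8 - pi/48 + sqrt(3)*pi**2/576 + 1/4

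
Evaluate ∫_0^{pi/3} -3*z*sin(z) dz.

-3*sqrt(3)/2 + pi/2

Integrate by parts once (u = z, dv = -3*sin(z) dz).
An antiderivative is F(z) = 3*z*cos(z) - 3*sin(z).
Then F(pi/3) - F(0) = (-3*sqrt(3)/2 + pi/2) - (0) = -3*sqrt(3)/2 + pi/2.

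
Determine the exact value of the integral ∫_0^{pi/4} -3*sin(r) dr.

An antiderivative is F(r) = 3*cos(r).
Then F(pi/4) - F(0) = (3*sqrt(2)/2) - (3) = -3 + 3*sqrt(2)/2.

-3 + 3*sqrt(2)/2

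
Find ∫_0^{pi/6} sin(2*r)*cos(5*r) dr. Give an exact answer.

-2/21 + sqrt(3)/28

Use the identity sin(2*r)cos(5*r) = [sin(7*r) + sin(-3*r)]/2.
An antiderivative is F(r) = cos(3*r)/6 - cos(7*r)/14.
Then F(pi/6) - F(0) = (sqrt(3)/28) - (2/21) = -2/21 + sqrt(3)/28.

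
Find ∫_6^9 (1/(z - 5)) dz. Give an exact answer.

An antiderivative is F(z) = log(z - 5).
Then F(9) - F(6) = (log(4)) - (0) = log(4).

log(4)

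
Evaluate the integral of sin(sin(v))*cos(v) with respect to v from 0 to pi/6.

1 - cos(1/2)

Let u = sin(v), so du = cos(v) dv. When v = 0, u = 0; when v = pi/6, u = 1/2.
The integral becomes ∫ sin(u) du from 0 to 1/2, with antiderivative -cos(u).
Back in v: F(v) = -cos(sin(v)).
Then F(pi/6) - F(0) = (-cos(1/2)) - (-1) = 1 - cos(1/2).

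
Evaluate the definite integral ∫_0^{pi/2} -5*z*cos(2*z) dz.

Integrate by parts once (u = z, dv = -5*cos(2*z) dz).
An antiderivative is F(z) = -5*z*sin(2*z)/2 - 5*cos(2*z)/4.
Then F(pi/2) - F(0) = (5/4) - (-5/4) = 5/2.

5/2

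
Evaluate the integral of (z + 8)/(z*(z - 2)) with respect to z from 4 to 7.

-4*log(7) + 3*log(2) + 5*log(5)

Factor the denominator: z**2 - 2*z = z(z - 2).
Partial fractions: (z + 8)/(z*(z - 2)) = -4/z + 5/(z - 2).
An antiderivative is F(z) = -4*log(z) + 5*log(z - 2).
Then F(7) - F(4) = (-4*log(7) + 5*log(5)) - (-log(8)) = -4*log(7) + 3*log(2) + 5*log(5).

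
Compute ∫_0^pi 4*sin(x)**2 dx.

2*pi

Use the identity sin^2(x) = (1 - cos(2*x))/2.
An antiderivative is F(x) = 2*x - sin(2*x).
Then F(pi) - F(0) = (2*pi) - (0) = 2*pi.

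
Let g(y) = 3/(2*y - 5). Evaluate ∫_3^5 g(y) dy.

An antiderivative is F(y) = 3*log(2*y - 5)/2.
Then F(5) - F(3) = (3*log(5)/2) - (0) = 3*log(5)/2.

3*log(5)/2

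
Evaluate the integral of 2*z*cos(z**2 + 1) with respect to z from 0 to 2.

sin(5) - sin(1)

Let u = z**2 + 1, so du = 2*z dz. When z = 0, u = 1; when z = 2, u = 5.
The integral becomes ∫ cos(u) du from 1 to 5, with antiderivative sin(u).
Back in z: F(z) = sin(z**2 + 1).
Then F(2) - F(0) = (sin(5)) - (sin(1)) = sin(5) - sin(1).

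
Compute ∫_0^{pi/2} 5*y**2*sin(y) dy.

-10 + 5*pi

Integrate by parts twice (u = y^2, dv = 5*sin(y) dy).
An antiderivative is F(y) = -5*y**2*cos(y) + 10*y*sin(y) + 10*cos(y).
Then F(pi/2) - F(0) = (5*pi) - (10) = -10 + 5*pi.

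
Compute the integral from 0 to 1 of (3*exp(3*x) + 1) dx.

An antiderivative is F(x) = exp(3*x) + x.
Then F(1) - F(0) = (1 + exp(3)) - (1) = exp(3).

exp(3)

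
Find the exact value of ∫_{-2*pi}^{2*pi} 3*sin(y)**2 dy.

Use the identity sin^2(y) = (1 - cos(2*y))/2.
An antiderivative is F(y) = 3*y/2 - 3*sin(2*y)/4.
Then F(2*pi) - F(-2*pi) = (3*pi) - (-3*pi) = 6*pi.

6*pi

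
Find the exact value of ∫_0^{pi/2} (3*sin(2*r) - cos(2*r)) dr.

An antiderivative is F(r) = -sin(2*r)/2 - 3*cos(2*r)/2.
Then F(pi/2) - F(0) = (3/2) - (-3/2) = 3.

3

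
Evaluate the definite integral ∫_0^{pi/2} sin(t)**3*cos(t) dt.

1/4

Let u = sin(t), so du = cos(t) dt. When t = 0, u = 0; when t = pi/2, u = 1.
The integral becomes ∫ u**3 du from 0 to 1, with antiderivative u**4/4.
Back in t: F(t) = sin(t)**4/4.
Then F(pi/2) - F(0) = (1/4) - (0) = 1/4.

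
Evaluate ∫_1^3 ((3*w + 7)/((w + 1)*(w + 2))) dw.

Factor the denominator: w**2 + 3*w + 2 = (w + 2)(w + 1).
Partial fractions: (3*w + 7)/((w + 1)*(w + 2)) = -1/(w + 2) + 4/(w + 1).
An antiderivative is F(w) = 4*log(w + 1) - log(w + 2).
Then F(3) - F(1) = (-log(5) + 8*log(2)) - (log(16/3)) = log(48/5).

log(48/5)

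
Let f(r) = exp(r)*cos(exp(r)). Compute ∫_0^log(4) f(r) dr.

-sin(1) + sin(4)

Let u = exp(r), so du = exp(r) dr. When r = 0, u = 1; when r = log(4), u = 4.
The integral becomes ∫ cos(u) du from 1 to 4, with antiderivative sin(u).
Back in r: F(r) = sin(exp(r)).
Then F(log(4)) - F(0) = (sin(4)) - (sin(1)) = -sin(1) + sin(4).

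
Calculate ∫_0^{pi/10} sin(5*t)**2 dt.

Use the identity sin^2(5*t) = (1 - cos(10*t))/2.
An antiderivative is F(t) = t/2 - sin(10*t)/20.
Then F(pi/10) - F(0) = (pi/20) - (0) = pi/20.

pi/20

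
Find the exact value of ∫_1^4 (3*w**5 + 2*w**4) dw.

24567/10

By the power rule, an antiderivative is F(w) = w**6/2 + 2*w**5/5.
Then F(4) - F(1) = (12288/5) - (9/10) = 24567/10.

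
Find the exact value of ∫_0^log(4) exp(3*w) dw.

Let u = exp(w), so du = exp(w) dw. When w = 0, u = 1; when w = log(4), u = 4.
The integral becomes ∫ u**2 du from 1 to 4, with antiderivative u**3/3.
Back in w: F(w) = exp(3*w)/3.
Then F(log(4)) - F(0) = (64/3) - (1/3) = 21.

21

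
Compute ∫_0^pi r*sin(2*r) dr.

Integrate by parts once (u = r, dv = sin(2*r) dr).
An antiderivative is F(r) = -r*cos(2*r)/2 + sin(2*r)/4.
Then F(pi) - F(0) = (-pi/2) - (0) = -pi/2.

-pi/2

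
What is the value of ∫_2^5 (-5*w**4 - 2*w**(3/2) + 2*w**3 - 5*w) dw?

By the power rule, an antiderivative is F(w) = -4*w**(5/2)/5 - w**5 + w**4/2 - 5*w**2/2.
Then F(5) - F(2) = (-2875 - 20*sqrt(5)) - (-34 - 16*sqrt(2)/5) = -2841 - 20*sqrt(5) + 16*sqrt(2)/5.

-2841 - 20*sqrt(5) + 16*sqrt(2)/5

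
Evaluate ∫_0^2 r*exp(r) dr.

Integrate by parts once (u = r, dv = exp(r) dr).
An antiderivative is F(r) = (r - 1)*exp(r).
Then F(2) - F(0) = (exp(2)) - (-1) = 1 + exp(2).

1 + exp(2)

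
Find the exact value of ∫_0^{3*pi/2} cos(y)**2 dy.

3*pi/4

Use the identity cos^2(y) = (1 + cos(2*y))/2.
An antiderivative is F(y) = y/2 + sin(2*y)/4.
Then F(3*pi/2) - F(0) = (3*pi/4) - (0) = 3*pi/4.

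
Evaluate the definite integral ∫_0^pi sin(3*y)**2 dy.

pi/2

Use the identity sin^2(3*y) = (1 - cos(6*y))/2.
An antiderivative is F(y) = y/2 - sin(6*y)/12.
Then F(pi) - F(0) = (pi/2) - (0) = pi/2.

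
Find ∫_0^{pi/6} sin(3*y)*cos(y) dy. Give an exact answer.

5/16

Use the identity sin(3*y)cos(y) = [sin(4*y) + sin(2*y)]/2.
An antiderivative is F(y) = -cos(2*y)/4 - cos(4*y)/8.
Then F(pi/6) - F(0) = (-1/16) - (-3/8) = 5/16.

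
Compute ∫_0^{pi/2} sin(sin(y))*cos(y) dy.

Let u = sin(y), so du = cos(y) dy. When y = 0, u = 0; when y = pi/2, u = 1.
The integral becomes ∫ sin(u) du from 0 to 1, with antiderivative -cos(u).
Back in y: F(y) = -cos(sin(y)).
Then F(pi/2) - F(0) = (-cos(1)) - (-1) = 1 - cos(1).

1 - cos(1)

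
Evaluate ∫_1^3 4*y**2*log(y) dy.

-104/9 + 36*log(3)

Integrate by parts once (u = ln y, dv = 4*y**2 dy).
An antiderivative is F(y) = 4*y**3*(3*log(y) - 1)/9.
Then F(3) - F(1) = (-12 + 36*log(3)) - (-4/9) = -104/9 + 36*log(3).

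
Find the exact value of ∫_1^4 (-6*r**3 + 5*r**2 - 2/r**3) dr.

By the power rule, an antiderivative is F(r) = -3*r**4/2 + 5*r**3/3 + r**(-2).
Then F(4) - F(1) = (-13309/48) - (7/6) = -4455/16.

-4455/16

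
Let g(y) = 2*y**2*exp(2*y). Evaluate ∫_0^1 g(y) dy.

-1/2 + exp(2)/2

Integrate by parts twice (u = y^2, dv = 2*exp(2*y) dy).
An antiderivative is F(y) = (2*y**2 - 2*y + 1)*exp(2*y)/2.
Then F(1) - F(0) = (exp(2)/2) - (1/2) = -1/2 + exp(2)/2.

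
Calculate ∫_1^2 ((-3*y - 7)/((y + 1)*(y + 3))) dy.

log(16/45)

Factor the denominator: y**2 + 4*y + 3 = (y + 3)(y + 1).
Partial fractions: (-3*y - 7)/((y + 1)*(y + 3)) = -1/(y + 3) - 2/(y + 1).
An antiderivative is F(y) = -2*log(y + 1) - log(y + 3).
Then F(2) - F(1) = (-log(45)) - (-log(16)) = log(16/45).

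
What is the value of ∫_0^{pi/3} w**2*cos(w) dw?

-sqrt(3) + sqrt(3)*pi**2/18 + pi/3

Integrate by parts twice (u = w^2, dv = cos(w) dw).
An antiderivative is F(w) = w**2*sin(w) + 2*w*cos(w) - 2*sin(w).
Then F(pi/3) - F(0) = (-sqrt(3) + sqrt(3)*pi**2/18 + pi/3) - (0) = -sqrt(3) + sqrt(3)*pi**2/18 + pi/3.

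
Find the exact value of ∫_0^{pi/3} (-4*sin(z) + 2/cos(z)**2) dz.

-2 + 2*sqrt(3)

An antiderivative is F(z) = 4*cos(z) + 2*tan(z).
Then F(pi/3) - F(0) = (2 + 2*sqrt(3)) - (4) = -2 + 2*sqrt(3).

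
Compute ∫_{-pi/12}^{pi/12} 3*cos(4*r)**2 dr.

Use the identity cos^2(4*r) = (1 + cos(8*r))/2.
An antiderivative is F(r) = 3*r/2 + 3*sin(8*r)/16.
Then F(pi/12) - F(-pi/12) = (3*sqrt(3)/32 + pi/8) - (-pi/8 - 3*sqrt(3)/32) = 3*sqrt(3)/16 + pi/4.

3*sqrt(3)/16 + pi/4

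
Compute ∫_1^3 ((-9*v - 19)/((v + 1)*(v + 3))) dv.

-4*log(3) - log(2)

Factor the denominator: v**2 + 4*v + 3 = (v + 3)(v + 1).
Partial fractions: (-9*v - 19)/((v + 1)*(v + 3)) = -4/(v + 3) - 5/(v + 1).
An antiderivative is F(v) = -5*log(v + 1) - 4*log(v + 3).
Then F(3) - F(1) = (-14*log(2) - 4*log(3)) - (-13*log(2)) = -4*log(3) - log(2).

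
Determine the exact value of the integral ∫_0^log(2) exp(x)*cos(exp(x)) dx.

-sin(1) + sin(2)

Let u = exp(x), so du = exp(x) dx. When x = 0, u = 1; when x = log(2), u = 2.
The integral becomes ∫ cos(u) du from 1 to 2, with antiderivative sin(u).
Back in x: F(x) = sin(exp(x)).
Then F(log(2)) - F(0) = (sin(2)) - (sin(1)) = -sin(1) + sin(2).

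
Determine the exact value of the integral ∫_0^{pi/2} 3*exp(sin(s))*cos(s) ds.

Let u = sin(s), so du = cos(s) ds. When s = 0, u = 0; when s = pi/2, u = 1.
The integral becomes 3·∫ exp(u) du from 0 to 1, with antiderivative 3*exp(u).
Back in s: F(s) = 3*exp(sin(s)).
Then F(pi/2) - F(0) = (3*E) - (3) = -3 + 3*E.

-3 + 3*E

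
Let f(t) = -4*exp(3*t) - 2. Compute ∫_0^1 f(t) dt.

-4*exp(3)/3 - 2/3

An antiderivative is F(t) = -4*exp(3*t)/3 - 2*t.
Then F(1) - F(0) = (-4*exp(3)/3 - 2) - (-4/3) = -4*exp(3)/3 - 2/3.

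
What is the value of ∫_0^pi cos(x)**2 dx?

Use the identity cos^2(x) = (1 + cos(2*x))/2.
An antiderivative is F(x) = x/2 + sin(2*x)/4.
Then F(pi) - F(0) = (pi/2) - (0) = pi/2.

pi/2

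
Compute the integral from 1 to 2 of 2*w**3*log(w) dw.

-15/8 + 8*log(2)

Integrate by parts once (u = ln w, dv = 2*w**3 dw).
An antiderivative is F(w) = w**4*(4*log(w) - 1)/8.
Then F(2) - F(1) = (-2 + 8*log(2)) - (-1/8) = -15/8 + 8*log(2).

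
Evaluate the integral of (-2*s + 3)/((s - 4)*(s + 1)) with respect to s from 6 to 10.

Factor the denominator: s**2 - 3*s - 4 = (s + 1)(s - 4).
Partial fractions: (-2*s + 3)/((s - 4)*(s + 1)) = -1/(s + 1) - 1/(s - 4).
An antiderivative is F(s) = -log(s - 4) - log(s + 1).
Then F(10) - F(6) = (-log(66)) - (-log(14)) = log(7/33).

log(7/33)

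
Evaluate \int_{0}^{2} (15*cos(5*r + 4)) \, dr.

Let u = 5*r + 4, so du = 5 dr. When r = 0, u = 4; when r = 2, u = 14.
The integral becomes 3·∫ cos(u) du from 4 to 14, with antiderivative 3*sin(u).
Back in r: F(r) = 3*sin(5*r + 4).
Then F(2) - F(0) = (3*sin(14)) - (3*sin(4)) = -3*sin(4) + 3*sin(14).

-3*sin(4) + 3*sin(14)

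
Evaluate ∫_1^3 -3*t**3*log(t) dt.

Integrate by parts once (u = ln t, dv = -3*t**3 dt).
An antiderivative is F(t) = -3*t**4*(4*log(t) - 1)/16.
Then F(3) - F(1) = (243/16 - 243*log(3)/4) - (3/16) = 15 - 243*log(3)/4.

15 - 243*log(3)/4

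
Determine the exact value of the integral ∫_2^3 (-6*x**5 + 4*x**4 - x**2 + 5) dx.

By the power rule, an antiderivative is F(x) = -x**6 + 4*x**5/5 - x**3/3 + 5*x.
Then F(3) - F(2) = (-2643/5) - (-466/15) = -7463/15.

-7463/15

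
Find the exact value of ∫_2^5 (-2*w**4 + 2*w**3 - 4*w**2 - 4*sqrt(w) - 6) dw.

-11067/10 - 40*sqrt(5)/3 + 16*sqrt(2)/3

By the power rule, an antiderivative is F(w) = -2*w**5/5 + w**4/2 - 8*w**(3/2)/3 - 4*w**3/3 - 6*w.
Then F(5) - F(2) = (-6805/6 - 40*sqrt(5)/3) - (-412/15 - 16*sqrt(2)/3) = -11067/10 - 40*sqrt(5)/3 + 16*sqrt(2)/3.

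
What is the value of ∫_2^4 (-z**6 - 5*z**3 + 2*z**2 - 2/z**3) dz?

By the power rule, an antiderivative is F(z) = -z**7/7 - 5*z**4/4 + 2*z**3/3 + z**(-2).
Then F(4) - F(2) = (-879595/336) - (-2747/84) = -868607/336.

-868607/336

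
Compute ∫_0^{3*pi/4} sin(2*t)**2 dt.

3*pi/8

Use the identity sin^2(2*t) = (1 - cos(4*t))/2.
An antiderivative is F(t) = t/2 - sin(4*t)/8.
Then F(3*pi/4) - F(0) = (3*pi/8) - (0) = 3*pi/8.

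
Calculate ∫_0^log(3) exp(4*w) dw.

20

Let u = exp(w), so du = exp(w) dw. When w = 0, u = 1; when w = log(3), u = 3.
The integral becomes ∫ u**3 du from 1 to 3, with antiderivative u**4/4.
Back in w: F(w) = exp(4*w)/4.
Then F(log(3)) - F(0) = (81/4) - (1/4) = 20.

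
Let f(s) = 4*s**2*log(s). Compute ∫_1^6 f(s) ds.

Integrate by parts once (u = ln s, dv = 4*s**2 ds).
An antiderivative is F(s) = 4*s**3*(3*log(s) - 1)/9.
Then F(6) - F(1) = (-96 + 288*log(2) + 288*log(3)) - (-4/9) = -860/9 + 288*log(2) + 288*log(3).

-860/9 + 288*log(2) + 288*log(3)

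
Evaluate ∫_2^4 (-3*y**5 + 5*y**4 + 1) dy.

-1022

By the power rule, an antiderivative is F(y) = -y**6/2 + y**5 + y.
Then F(4) - F(2) = (-1020) - (2) = -1022.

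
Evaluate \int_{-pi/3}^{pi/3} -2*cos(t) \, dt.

An antiderivative is F(t) = -2*sin(t).
Then F(pi/3) - F(-pi/3) = (-sqrt(3)) - (sqrt(3)) = -2*sqrt(3).

-2*sqrt(3)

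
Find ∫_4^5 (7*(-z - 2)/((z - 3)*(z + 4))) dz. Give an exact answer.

log(2/81)

Factor the denominator: z**2 + z - 12 = (z + 4)(z - 3).
Partial fractions: 7*(-z - 2)/((z - 3)*(z + 4)) = -2/(z + 4) - 5/(z - 3).
An antiderivative is F(z) = -5*log(z - 3) - 2*log(z + 4).
Then F(5) - F(4) = (-4*log(3) - 5*log(2)) - (-log(64)) = log(2/81).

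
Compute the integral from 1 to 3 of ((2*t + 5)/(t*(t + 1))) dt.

Factor the denominator: t**2 + t = (t + 1)t.
Partial fractions: (2*t + 5)/(t*(t + 1)) = -3/(t + 1) + 5/t.
An antiderivative is F(t) = 5*log(t) - 3*log(t + 1).
Then F(3) - F(1) = (-6*log(2) + 5*log(3)) - (-log(8)) = -3*log(2) + 5*log(3).

-3*log(2) + 5*log(3)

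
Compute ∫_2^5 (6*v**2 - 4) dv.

222

By the power rule, an antiderivative is F(v) = 2*v**3 - 4*v.
Then F(5) - F(2) = (230) - (8) = 222.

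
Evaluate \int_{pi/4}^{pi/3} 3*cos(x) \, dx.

An antiderivative is F(x) = 3*sin(x).
Then F(pi/3) - F(pi/4) = (3*sqrt(3)/2) - (3*sqrt(2)/2) = -3*sqrt(2)/2 + 3*sqrt(3)/2.

-3*sqrt(2)/2 + 3*sqrt(3)/2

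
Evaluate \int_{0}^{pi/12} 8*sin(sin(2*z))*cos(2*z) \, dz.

4 - 4*cos(1/2)

Let u = sin(2*z), so du = 2*cos(2*z) dz. When z = 0, u = 0; when z = pi/12, u = 1/2.
The integral becomes 4·∫ sin(u) du from 0 to 1/2, with antiderivative -4*cos(u).
Back in z: F(z) = -4*cos(sin(2*z)).
Then F(pi/12) - F(0) = (-4*cos(1/2)) - (-4) = 4 - 4*cos(1/2).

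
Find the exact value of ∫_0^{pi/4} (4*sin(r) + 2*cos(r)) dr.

4 - sqrt(2)

An antiderivative is F(r) = 2*sin(r) - 4*cos(r).
Then F(pi/4) - F(0) = (-sqrt(2)) - (-4) = 4 - sqrt(2).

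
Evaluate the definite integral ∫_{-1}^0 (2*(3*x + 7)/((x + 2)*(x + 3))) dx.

Factor the denominator: x**2 + 5*x + 6 = (x + 3)(x + 2).
Partial fractions: 2*(3*x + 7)/((x + 2)*(x + 3)) = 4/(x + 3) + 2/(x + 2).
An antiderivative is F(x) = 2*log(x + 2) + 4*log(x + 3).
Then F(0) - F(-1) = (2*log(2) + 4*log(3)) - (log(16)) = log(81/4).

log(81/4)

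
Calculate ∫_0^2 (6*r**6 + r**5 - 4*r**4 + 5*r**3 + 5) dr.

13102/105

By the power rule, an antiderivative is F(r) = 6*r**7/7 + r**6/6 - 4*r**5/5 + 5*r**4/4 + 5*r.
Then F(2) - F(0) = (13102/105) - (0) = 13102/105.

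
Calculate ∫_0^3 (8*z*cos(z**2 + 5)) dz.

-4*sin(5) + 4*sin(14)

Let u = z**2 + 5, so du = 2*z dz. When z = 0, u = 5; when z = 3, u = 14.
The integral becomes 4·∫ cos(u) du from 5 to 14, with antiderivative 4*sin(u).
Back in z: F(z) = 4*sin(z**2 + 5).
Then F(3) - F(0) = (4*sin(14)) - (4*sin(5)) = -4*sin(5) + 4*sin(14).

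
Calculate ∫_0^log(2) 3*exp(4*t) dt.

45/4

Let u = exp(t), so du = exp(t) dt. When t = 0, u = 1; when t = log(2), u = 2.
The integral becomes 3·∫ u**3 du from 1 to 2, with antiderivative 3*u**4/4.
Back in t: F(t) = 3*exp(4*t)/4.
Then F(log(2)) - F(0) = (12) - (3/4) = 45/4.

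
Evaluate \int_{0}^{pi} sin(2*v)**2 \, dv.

Use the identity sin^2(2*v) = (1 - cos(4*v))/2.
An antiderivative is F(v) = v/2 - sin(4*v)/8.
Then F(pi) - F(0) = (pi/2) - (0) = pi/2.

pi/2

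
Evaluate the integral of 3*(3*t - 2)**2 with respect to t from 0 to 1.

3

Let u = 3*t - 2, so du = 3 dt. When t = 0, u = -2; when t = 1, u = 1.
The integral becomes ∫ u**2 du from -2 to 1, with antiderivative u**3/3.
Back in t: F(t) = (3*t - 2)**3/3.
Then F(1) - F(0) = (1/3) - (-8/3) = 3.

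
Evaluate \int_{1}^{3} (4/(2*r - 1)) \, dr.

An antiderivative is F(r) = 2*log(2*r - 1).
Then F(3) - F(1) = (log(25)) - (0) = log(25).

log(25)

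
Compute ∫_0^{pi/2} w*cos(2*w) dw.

Integrate by parts once (u = w, dv = cos(2*w) dw).
An antiderivative is F(w) = w*sin(2*w)/2 + cos(2*w)/4.
Then F(pi/2) - F(0) = (-1/4) - (1/4) = -1/2.

-1/2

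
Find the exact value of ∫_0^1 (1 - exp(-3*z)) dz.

An antiderivative is F(z) = z + exp(-3*z)/3.
Then F(1) - F(0) = (exp(-3)/3 + 1) - (1/3) = exp(-3)/3 + 2/3.

exp(-3)/3 + 2/3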